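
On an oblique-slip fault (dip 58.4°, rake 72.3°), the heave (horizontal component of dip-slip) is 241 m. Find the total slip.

dip-slip = heave / cos(dip) = 241 / cos(58.4°) = 459.9 m
net slip = dip-slip / sin(rake) = 459.9 / sin(72.3°) = 483 m

483 m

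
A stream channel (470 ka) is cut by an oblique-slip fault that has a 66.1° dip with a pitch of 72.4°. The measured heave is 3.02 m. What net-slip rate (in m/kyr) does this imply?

0.0166 m/kyr

dip-slip = heave / cos(dip) = 3.02 / cos(66.1°) = 7.454 m
net slip = dip-slip / sin(rake) = 7.454 / sin(72.4°) = 7.820 m
rate = 7.820 m / 470 ka = 0.0000166 m/yr = 0.0166 m/kyr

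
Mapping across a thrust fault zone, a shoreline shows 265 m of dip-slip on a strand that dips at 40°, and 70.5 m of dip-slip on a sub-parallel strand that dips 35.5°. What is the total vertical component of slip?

throw_A = 265 × sin(40°) = 170.3 m
throw_B = 70.5 × sin(35.5°) = 40.94 m
total = 170.3 + 40.94 = 211 m

211 m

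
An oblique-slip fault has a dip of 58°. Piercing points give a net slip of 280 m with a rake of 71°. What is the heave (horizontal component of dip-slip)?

140 m

dip-slip = net slip × sin(rake) = 280 m × sin(71°) = 264.7 m
heave = dip-slip × cos(dip) = 264.7 × cos(58°) = 140 m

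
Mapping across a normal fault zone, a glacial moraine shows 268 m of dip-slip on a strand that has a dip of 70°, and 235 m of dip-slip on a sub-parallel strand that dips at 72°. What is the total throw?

475 m

throw_A = 268 × sin(70°) = 251.8 m
throw_B = 235 × sin(72°) = 223.5 m
total = 251.8 + 223.5 = 475 m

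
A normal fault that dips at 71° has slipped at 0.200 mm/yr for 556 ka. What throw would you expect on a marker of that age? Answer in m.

dip-slip = rate × time = 0.200 mm/yr × 556 ka = 111.2 m
throw = dip-slip × sin(dip) = 111.2 × sin(71°) = 105 m

105 m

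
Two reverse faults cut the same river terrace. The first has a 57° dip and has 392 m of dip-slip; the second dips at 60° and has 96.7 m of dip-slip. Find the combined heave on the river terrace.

262 m

heave_A = 392 × cos(57°) = 213.5 m
heave_B = 96.7 × cos(60°) = 48.35 m
total = 213.5 + 48.35 = 262 m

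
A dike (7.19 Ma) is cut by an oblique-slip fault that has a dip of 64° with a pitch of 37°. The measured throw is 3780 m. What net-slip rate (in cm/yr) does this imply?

0.0972 cm/yr

dip-slip = throw / sin(dip) = 3780 / sin(64°) = 4206 m
net slip = dip-slip / sin(rake) = 4206 / sin(37°) = 6988 m
rate = 6988 m / 7.19 Ma = 0.000972 m/yr = 0.0972 cm/yr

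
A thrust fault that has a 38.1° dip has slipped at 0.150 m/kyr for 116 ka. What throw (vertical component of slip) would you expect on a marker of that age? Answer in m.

dip-slip = rate × time = 0.150 m/kyr × 116 ka = 17.40 m
throw = dip-slip × sin(dip) = 17.40 × sin(38.1°) = 10.7 m

10.7 m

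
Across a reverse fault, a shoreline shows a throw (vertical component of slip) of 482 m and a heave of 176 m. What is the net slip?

net slip = √(throw² + heave²) = √(482² + 176²) = 513 m

513 m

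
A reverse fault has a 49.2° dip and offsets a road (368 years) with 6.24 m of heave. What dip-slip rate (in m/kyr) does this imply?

26 m/kyr

dip-slip = heave / cos(dip) = 6.24 m / cos(49.2°) = 9.550 m
rate = 9.550 m / 368 years = 0.0260 m/yr = 26 m/kyr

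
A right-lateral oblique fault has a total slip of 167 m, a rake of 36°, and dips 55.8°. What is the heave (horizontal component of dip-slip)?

dip-slip = net slip × sin(rake) = 167 m × sin(36°) = 98.16 m
heave = dip-slip × cos(dip) = 98.16 × cos(55.8°) = 55.2 m

55.2 m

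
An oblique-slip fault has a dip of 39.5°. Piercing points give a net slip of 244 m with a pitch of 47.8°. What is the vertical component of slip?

dip-slip = net slip × sin(rake) = 244 m × sin(47.8°) = 180.8 m
throw = dip-slip × sin(dip) = 180.8 × sin(39.5°) = 115 m

115 m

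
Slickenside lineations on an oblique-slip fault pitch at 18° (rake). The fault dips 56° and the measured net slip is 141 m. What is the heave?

dip-slip = net slip × sin(rake) = 141 m × sin(18°) = 43.57 m
heave = dip-slip × cos(dip) = 43.57 × cos(56°) = 24.4 m

24.4 m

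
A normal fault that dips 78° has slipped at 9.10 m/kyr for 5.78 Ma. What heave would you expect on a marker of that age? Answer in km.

10.9 km

dip-slip = rate × time = 9.10 m/kyr × 5.78 Ma = 52600 m
heave = dip-slip × cos(dip) = 52600 × cos(78°) = 10900 m = 10.9 km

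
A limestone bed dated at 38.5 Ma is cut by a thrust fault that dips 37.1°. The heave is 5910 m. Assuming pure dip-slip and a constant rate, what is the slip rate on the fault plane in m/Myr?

192 m/Myr

dip-slip = heave / cos(dip) = 5910 m / cos(37.1°) = 7410 m
rate = 7410 m / 38.5 Ma = 0.000192 m/yr = 192 m/Myr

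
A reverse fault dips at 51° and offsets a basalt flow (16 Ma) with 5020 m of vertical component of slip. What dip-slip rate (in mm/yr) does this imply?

0.404 mm/yr

dip-slip = throw / sin(dip) = 5020 m / sin(51°) = 6460 m
rate = 6460 m / 16 Ma = 0.000404 m/yr = 0.404 mm/yr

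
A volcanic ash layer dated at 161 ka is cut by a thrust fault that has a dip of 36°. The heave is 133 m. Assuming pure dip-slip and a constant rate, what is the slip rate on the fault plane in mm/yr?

1.02 mm/yr

dip-slip = heave / cos(dip) = 133 m / cos(36°) = 164.4 m
rate = 164.4 m / 161 ka = 0.00102 m/yr = 1.02 mm/yr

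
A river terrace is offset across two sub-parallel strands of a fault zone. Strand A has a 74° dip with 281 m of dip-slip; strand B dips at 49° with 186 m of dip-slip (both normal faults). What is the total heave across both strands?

199 m

heave_A = 281 × cos(74°) = 77.45 m
heave_B = 186 × cos(49°) = 122 m
total = 77.45 + 122 = 199 m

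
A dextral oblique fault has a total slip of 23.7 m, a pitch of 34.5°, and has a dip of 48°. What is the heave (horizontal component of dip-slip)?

8.98 m

dip-slip = net slip × sin(rake) = 23.7 m × sin(34.5°) = 13.42 m
heave = dip-slip × cos(dip) = 13.42 × cos(48°) = 8.98 m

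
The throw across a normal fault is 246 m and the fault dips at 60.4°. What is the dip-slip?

283 m

dip-slip = throw / sin(dip) = 246 / sin(60.4°) = 283 m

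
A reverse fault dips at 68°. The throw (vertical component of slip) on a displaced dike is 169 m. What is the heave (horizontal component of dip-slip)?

68.3 m

heave = throw / tan(dip) = 169 / tan(68°) = 68.3 m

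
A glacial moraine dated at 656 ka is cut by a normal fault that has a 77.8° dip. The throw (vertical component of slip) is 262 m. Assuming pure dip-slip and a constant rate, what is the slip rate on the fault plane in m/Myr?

dip-slip = throw / sin(dip) = 262 m / sin(77.8°) = 268.1 m
rate = 268.1 m / 656 ka = 0.000409 m/yr = 409 m/Myr

409 m/Myr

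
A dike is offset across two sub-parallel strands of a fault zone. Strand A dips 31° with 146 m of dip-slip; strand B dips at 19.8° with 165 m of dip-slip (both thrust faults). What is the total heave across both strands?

heave_A = 146 × cos(31°) = 125.1 m
heave_B = 165 × cos(19.8°) = 155.2 m
total = 125.1 + 155.2 = 280 m

280 m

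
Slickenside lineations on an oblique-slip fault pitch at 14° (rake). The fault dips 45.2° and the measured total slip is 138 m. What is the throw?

23.7 m

dip-slip = net slip × sin(rake) = 138 m × sin(14°) = 33.39 m
throw = dip-slip × sin(dip) = 33.39 × sin(45.2°) = 23.7 m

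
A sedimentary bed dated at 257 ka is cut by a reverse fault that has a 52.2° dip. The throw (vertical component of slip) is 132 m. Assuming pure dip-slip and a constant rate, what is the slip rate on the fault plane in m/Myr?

dip-slip = throw / sin(dip) = 132 m / sin(52.2°) = 167.1 m
rate = 167.1 m / 257 ka = 0.000650 m/yr = 650 m/Myr

650 m/Myr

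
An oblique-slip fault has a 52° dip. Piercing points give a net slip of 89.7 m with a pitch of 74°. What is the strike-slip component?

24.7 m

strike-slip = net slip × cos(rake) = 89.7 m × cos(74°) = 24.7 m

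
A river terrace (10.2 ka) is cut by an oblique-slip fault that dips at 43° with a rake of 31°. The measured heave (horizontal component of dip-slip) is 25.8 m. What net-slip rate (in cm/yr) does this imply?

0.672 cm/yr

dip-slip = heave / cos(dip) = 25.8 / cos(43°) = 35.28 m
net slip = dip-slip / sin(rake) = 35.28 / sin(31°) = 68.49 m
rate = 68.49 m / 10.2 ka = 0.00672 m/yr = 0.672 cm/yr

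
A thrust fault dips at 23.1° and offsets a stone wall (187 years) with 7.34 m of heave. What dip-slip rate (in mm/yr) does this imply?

dip-slip = heave / cos(dip) = 7.34 m / cos(23.1°) = 7.980 m
rate = 7.980 m / 187 years = 0.0427 m/yr = 42.7 mm/yr

42.7 mm/yr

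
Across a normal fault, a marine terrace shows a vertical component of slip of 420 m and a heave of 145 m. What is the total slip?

444 m

net slip = √(throw² + heave²) = √(420² + 145²) = 444 m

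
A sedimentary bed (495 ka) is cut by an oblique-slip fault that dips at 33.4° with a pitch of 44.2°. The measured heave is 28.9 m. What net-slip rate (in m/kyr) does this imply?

0.100 m/kyr

dip-slip = heave / cos(dip) = 28.9 / cos(33.4°) = 34.62 m
net slip = dip-slip / sin(rake) = 34.62 / sin(44.2°) = 49.65 m
rate = 49.65 m / 495 ka = 0.000100 m/yr = 0.100 m/kyr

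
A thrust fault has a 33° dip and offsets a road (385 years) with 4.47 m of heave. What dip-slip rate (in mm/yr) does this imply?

dip-slip = heave / cos(dip) = 4.47 m / cos(33°) = 5.330 m
rate = 5.330 m / 385 years = 0.0138 m/yr = 13.8 mm/yr

13.8 mm/yr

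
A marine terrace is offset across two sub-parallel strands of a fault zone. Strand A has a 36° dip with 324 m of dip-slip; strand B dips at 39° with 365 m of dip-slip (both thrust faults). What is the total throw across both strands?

420 m

throw_A = 324 × sin(36°) = 190.4 m
throw_B = 365 × sin(39°) = 229.7 m
total = 190.4 + 229.7 = 420 m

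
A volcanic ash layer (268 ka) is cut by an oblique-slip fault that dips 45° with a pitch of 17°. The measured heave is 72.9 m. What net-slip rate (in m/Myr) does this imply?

dip-slip = heave / cos(dip) = 72.9 / cos(45°) = 103.1 m
net slip = dip-slip / sin(rake) = 103.1 / sin(17°) = 352.6 m
rate = 352.6 m / 268 ka = 0.00132 m/yr = 1320 m/Myr

1320 m/Myr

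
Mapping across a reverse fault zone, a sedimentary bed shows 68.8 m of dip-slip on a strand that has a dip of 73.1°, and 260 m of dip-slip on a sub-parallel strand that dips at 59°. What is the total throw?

throw_A = 68.8 × sin(73.1°) = 65.83 m
throw_B = 260 × sin(59°) = 222.9 m
total = 65.83 + 222.9 = 289 m

289 m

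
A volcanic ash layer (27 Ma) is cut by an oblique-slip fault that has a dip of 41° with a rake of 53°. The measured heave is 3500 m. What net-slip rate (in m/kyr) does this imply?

dip-slip = heave / cos(dip) = 3500 / cos(41°) = 4638 m
net slip = dip-slip / sin(rake) = 4638 / sin(53°) = 5807 m
rate = 5807 m / 27 Ma = 0.000215 m/yr = 0.215 m/kyr

0.215 m/kyr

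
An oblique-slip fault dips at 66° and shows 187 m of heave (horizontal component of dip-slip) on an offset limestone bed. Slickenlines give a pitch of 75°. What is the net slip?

476 m

dip-slip = heave / cos(dip) = 187 / cos(66°) = 459.8 m
net slip = dip-slip / sin(rake) = 459.8 / sin(75°) = 476 m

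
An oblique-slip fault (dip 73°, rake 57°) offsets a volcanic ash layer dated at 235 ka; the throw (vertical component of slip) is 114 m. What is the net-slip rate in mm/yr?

0.605 mm/yr

dip-slip = throw / sin(dip) = 114 / sin(73°) = 119.2 m
net slip = dip-slip / sin(rake) = 119.2 / sin(57°) = 142.1 m
rate = 142.1 m / 235 ka = 0.000605 m/yr = 0.605 mm/yr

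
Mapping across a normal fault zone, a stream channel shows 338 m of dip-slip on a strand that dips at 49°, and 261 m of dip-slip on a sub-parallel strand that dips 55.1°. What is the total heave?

heave_A = 338 × cos(49°) = 221.7 m
heave_B = 261 × cos(55.1°) = 149.3 m
total = 221.7 + 149.3 = 371 m

371 m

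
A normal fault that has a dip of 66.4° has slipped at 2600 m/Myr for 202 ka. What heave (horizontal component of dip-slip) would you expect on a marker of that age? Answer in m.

dip-slip = rate × time = 2600 m/Myr × 202 ka = 525.2 m
heave = dip-slip × cos(dip) = 525.2 × cos(66.4°) = 210 m

210 m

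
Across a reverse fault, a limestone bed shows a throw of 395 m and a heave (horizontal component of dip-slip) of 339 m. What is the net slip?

521 m

net slip = √(throw² + heave²) = √(395² + 339²) = 521 m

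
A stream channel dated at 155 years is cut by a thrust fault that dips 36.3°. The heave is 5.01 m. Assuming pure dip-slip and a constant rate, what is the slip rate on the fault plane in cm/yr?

dip-slip = heave / cos(dip) = 5.01 m / cos(36.3°) = 6.216 m
rate = 6.216 m / 155 years = 0.0401 m/yr = 4.01 cm/yr

4.01 cm/yr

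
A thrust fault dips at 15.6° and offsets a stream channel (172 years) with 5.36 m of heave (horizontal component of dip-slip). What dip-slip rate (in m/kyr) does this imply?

dip-slip = heave / cos(dip) = 5.36 m / cos(15.6°) = 5.565 m
rate = 5.565 m / 172 years = 0.0324 m/yr = 32.4 m/kyr

32.4 m/kyr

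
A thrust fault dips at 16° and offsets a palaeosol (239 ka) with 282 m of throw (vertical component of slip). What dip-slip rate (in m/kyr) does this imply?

dip-slip = throw / sin(dip) = 282 m / sin(16°) = 1023 m
rate = 1023 m / 239 ka = 0.00428 m/yr = 4.28 m/kyr

4.28 m/kyr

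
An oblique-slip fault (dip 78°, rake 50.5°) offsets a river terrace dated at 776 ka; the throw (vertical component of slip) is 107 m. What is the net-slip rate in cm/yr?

dip-slip = throw / sin(dip) = 107 / sin(78°) = 109.4 m
net slip = dip-slip / sin(rake) = 109.4 / sin(50.5°) = 141.8 m
rate = 141.8 m / 776 ka = 0.000183 m/yr = 0.0183 cm/yr

0.0183 cm/yr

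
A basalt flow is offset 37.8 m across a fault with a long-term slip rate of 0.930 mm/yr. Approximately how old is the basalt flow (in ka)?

40.6 ka

age = offset / rate = 37.8 m / (0.930 mm/yr) = 40600 yr = 40.6 ka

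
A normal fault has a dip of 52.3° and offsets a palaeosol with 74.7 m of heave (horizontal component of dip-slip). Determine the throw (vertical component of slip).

96.7 m

throw = heave × tan(dip) = 74.7 × tan(52.3°) = 96.7 m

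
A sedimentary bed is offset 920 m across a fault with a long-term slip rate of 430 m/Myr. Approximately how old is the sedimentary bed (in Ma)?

2.14 Ma

age = offset / rate = 920 m / (430 m/Myr) = 2.14e+06 yr = 2.14 Ma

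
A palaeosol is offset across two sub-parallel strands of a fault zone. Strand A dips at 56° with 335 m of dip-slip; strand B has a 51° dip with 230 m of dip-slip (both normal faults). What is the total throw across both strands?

throw_A = 335 × sin(56°) = 277.7 m
throw_B = 230 × sin(51°) = 178.7 m
total = 277.7 + 178.7 = 456 m

456 m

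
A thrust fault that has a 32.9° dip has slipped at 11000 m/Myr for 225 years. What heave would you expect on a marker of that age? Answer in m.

dip-slip = rate × time = 11000 m/Myr × 225 years = 2.475 m
heave = dip-slip × cos(dip) = 2.475 × cos(32.9°) = 2.08 m

2.08 m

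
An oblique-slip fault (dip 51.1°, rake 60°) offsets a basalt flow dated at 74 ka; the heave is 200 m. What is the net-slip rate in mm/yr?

dip-slip = heave / cos(dip) = 200 / cos(51.1°) = 318.5 m
net slip = dip-slip / sin(rake) = 318.5 / sin(60°) = 367.8 m
rate = 367.8 m / 74 ka = 0.00497 m/yr = 4.97 mm/yr

4.97 mm/yr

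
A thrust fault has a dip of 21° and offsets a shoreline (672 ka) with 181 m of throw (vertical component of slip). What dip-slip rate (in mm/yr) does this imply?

dip-slip = throw / sin(dip) = 181 m / sin(21°) = 505.1 m
rate = 505.1 m / 672 ka = 0.000752 m/yr = 0.752 mm/yr

0.752 mm/yr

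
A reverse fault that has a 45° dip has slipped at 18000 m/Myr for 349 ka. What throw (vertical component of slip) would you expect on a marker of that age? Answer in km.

4.44 km

dip-slip = rate × time = 18000 m/Myr × 349 ka = 6282 m
throw = dip-slip × sin(dip) = 6282 × sin(45°) = 4440 m = 4.44 km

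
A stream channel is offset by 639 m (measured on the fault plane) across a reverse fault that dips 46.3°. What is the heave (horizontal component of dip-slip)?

441 m

heave = dip-slip × cos(dip) = 639 m × cos(46.3°) = 441 m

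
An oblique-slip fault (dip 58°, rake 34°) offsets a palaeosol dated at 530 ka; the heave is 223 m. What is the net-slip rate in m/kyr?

1.42 m/kyr

dip-slip = heave / cos(dip) = 223 / cos(58°) = 420.8 m
net slip = dip-slip / sin(rake) = 420.8 / sin(34°) = 752.5 m
rate = 752.5 m / 530 ka = 0.00142 m/yr = 1.42 m/kyr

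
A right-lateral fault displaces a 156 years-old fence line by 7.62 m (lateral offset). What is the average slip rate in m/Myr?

rate = 7.62 m / 156 years = 0.0488 m/yr = 48800 m/Myr

48800 m/Myr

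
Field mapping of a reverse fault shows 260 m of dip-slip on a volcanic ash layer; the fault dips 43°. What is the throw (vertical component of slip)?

throw = dip-slip × sin(dip) = 260 m × sin(43°) = 177 m

177 m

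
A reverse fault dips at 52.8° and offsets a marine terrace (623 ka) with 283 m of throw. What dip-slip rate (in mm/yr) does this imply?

dip-slip = throw / sin(dip) = 283 m / sin(52.8°) = 355.3 m
rate = 355.3 m / 623 ka = 0.000570 m/yr = 0.570 mm/yr

0.570 mm/yr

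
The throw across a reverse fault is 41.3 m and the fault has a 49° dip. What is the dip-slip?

54.7 m

dip-slip = throw / sin(dip) = 41.3 / sin(49°) = 54.7 m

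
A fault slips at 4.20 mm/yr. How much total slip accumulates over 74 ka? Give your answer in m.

slip = rate × time = 4.20 mm/yr × 74 ka = 311 m

311 m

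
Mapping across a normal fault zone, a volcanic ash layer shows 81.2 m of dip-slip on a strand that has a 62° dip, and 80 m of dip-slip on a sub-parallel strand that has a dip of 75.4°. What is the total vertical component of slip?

149 m

throw_A = 81.2 × sin(62°) = 71.70 m
throw_B = 80 × sin(75.4°) = 77.42 m
total = 71.70 + 77.42 = 149 m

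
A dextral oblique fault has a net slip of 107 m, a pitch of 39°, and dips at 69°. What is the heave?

dip-slip = net slip × sin(rake) = 107 m × sin(39°) = 67.34 m
heave = dip-slip × cos(dip) = 67.34 × cos(69°) = 24.1 m

24.1 m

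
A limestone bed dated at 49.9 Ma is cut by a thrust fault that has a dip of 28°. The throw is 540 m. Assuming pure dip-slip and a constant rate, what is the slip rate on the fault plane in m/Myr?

dip-slip = throw / sin(dip) = 540 m / sin(28°) = 1150 m
rate = 1150 m / 49.9 Ma = 0.0000231 m/yr = 23.1 m/Myr

23.1 m/Myr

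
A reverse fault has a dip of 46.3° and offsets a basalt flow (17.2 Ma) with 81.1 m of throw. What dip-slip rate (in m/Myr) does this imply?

6.52 m/Myr

dip-slip = throw / sin(dip) = 81.1 m / sin(46.3°) = 112.2 m
rate = 112.2 m / 17.2 Ma = 0.00000652 m/yr = 6.52 m/Myr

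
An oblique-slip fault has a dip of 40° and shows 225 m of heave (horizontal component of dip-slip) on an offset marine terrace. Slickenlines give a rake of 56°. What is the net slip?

dip-slip = heave / cos(dip) = 225 / cos(40°) = 293.7 m
net slip = dip-slip / sin(rake) = 293.7 / sin(56°) = 354 m

354 m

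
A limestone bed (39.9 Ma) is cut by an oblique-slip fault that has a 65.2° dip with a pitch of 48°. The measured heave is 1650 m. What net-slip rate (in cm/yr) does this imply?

dip-slip = heave / cos(dip) = 1650 / cos(65.2°) = 3934 m
net slip = dip-slip / sin(rake) = 3934 / sin(48°) = 5293 m
rate = 5293 m / 39.9 Ma = 0.000133 m/yr = 0.0133 cm/yr

0.0133 cm/yr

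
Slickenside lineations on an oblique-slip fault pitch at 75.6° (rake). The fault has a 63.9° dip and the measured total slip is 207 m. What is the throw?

dip-slip = net slip × sin(rake) = 207 m × sin(75.6°) = 200.5 m
throw = dip-slip × sin(dip) = 200.5 × sin(63.9°) = 180 m

180 m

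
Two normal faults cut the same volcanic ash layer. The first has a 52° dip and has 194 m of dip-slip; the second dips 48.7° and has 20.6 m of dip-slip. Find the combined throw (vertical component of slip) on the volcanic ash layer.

throw_A = 194 × sin(52°) = 152.9 m
throw_B = 20.6 × sin(48.7°) = 15.48 m
total = 152.9 + 15.48 = 168 m

168 m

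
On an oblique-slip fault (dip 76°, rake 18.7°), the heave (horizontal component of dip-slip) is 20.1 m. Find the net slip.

dip-slip = heave / cos(dip) = 20.1 / cos(76°) = 83.08 m
net slip = dip-slip / sin(rake) = 83.08 / sin(18.7°) = 259 m

259 m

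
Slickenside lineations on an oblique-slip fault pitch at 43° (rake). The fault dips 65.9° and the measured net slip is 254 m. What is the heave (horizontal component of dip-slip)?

dip-slip = net slip × sin(rake) = 254 m × sin(43°) = 173.2 m
heave = dip-slip × cos(dip) = 173.2 × cos(65.9°) = 70.7 m

70.7 m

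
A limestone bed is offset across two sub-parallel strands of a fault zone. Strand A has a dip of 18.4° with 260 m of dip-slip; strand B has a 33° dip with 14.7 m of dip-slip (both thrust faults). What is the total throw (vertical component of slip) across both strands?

90.1 m

throw_A = 260 × sin(18.4°) = 82.07 m
throw_B = 14.7 × sin(33°) = 8.006 m
total = 82.07 + 8.006 = 90.1 m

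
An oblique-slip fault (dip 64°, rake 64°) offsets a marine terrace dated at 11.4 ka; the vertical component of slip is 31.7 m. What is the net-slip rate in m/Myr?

dip-slip = throw / sin(dip) = 31.7 / sin(64°) = 35.27 m
net slip = dip-slip / sin(rake) = 35.27 / sin(64°) = 39.24 m
rate = 39.24 m / 11.4 ka = 0.00344 m/yr = 3440 m/Myr

3440 m/Myr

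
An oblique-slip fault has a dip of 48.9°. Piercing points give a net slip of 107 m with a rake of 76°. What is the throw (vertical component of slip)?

78.2 m

dip-slip = net slip × sin(rake) = 107 m × sin(76°) = 103.8 m
throw = dip-slip × sin(dip) = 103.8 × sin(48.9°) = 78.2 m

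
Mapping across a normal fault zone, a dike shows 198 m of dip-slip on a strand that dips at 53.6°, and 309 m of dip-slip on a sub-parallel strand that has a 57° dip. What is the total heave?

heave_A = 198 × cos(53.6°) = 117.5 m
heave_B = 309 × cos(57°) = 168.3 m
total = 117.5 + 168.3 = 286 m

286 m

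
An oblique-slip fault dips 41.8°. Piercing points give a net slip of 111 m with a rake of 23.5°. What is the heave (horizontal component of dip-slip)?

33 m

dip-slip = net slip × sin(rake) = 111 m × sin(23.5°) = 44.26 m
heave = dip-slip × cos(dip) = 44.26 × cos(41.8°) = 33 m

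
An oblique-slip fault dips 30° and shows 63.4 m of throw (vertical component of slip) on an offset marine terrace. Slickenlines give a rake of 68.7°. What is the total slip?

136 m

dip-slip = throw / sin(dip) = 63.4 / sin(30°) = 126.8 m
net slip = dip-slip / sin(rake) = 126.8 / sin(68.7°) = 136 m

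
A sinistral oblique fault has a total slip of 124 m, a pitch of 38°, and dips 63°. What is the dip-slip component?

76.3 m

dip-slip = net slip × sin(rake) = 124 m × sin(38°) = 76.3 m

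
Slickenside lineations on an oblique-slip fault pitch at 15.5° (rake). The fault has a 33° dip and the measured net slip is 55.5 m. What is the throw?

dip-slip = net slip × sin(rake) = 55.5 m × sin(15.5°) = 14.83 m
throw = dip-slip × sin(dip) = 14.83 × sin(33°) = 8.08 m

8.08 m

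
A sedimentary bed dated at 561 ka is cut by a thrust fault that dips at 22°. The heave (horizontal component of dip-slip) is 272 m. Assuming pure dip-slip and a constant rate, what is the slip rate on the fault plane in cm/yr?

0.0523 cm/yr

dip-slip = heave / cos(dip) = 272 m / cos(22°) = 293.4 m
rate = 293.4 m / 561 ka = 0.000523 m/yr = 0.0523 cm/yr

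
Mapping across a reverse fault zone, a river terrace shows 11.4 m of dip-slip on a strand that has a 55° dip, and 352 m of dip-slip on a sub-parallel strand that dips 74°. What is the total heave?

heave_A = 11.4 × cos(55°) = 6.539 m
heave_B = 352 × cos(74°) = 97.02 m
total = 6.539 + 97.02 = 104 m

104 m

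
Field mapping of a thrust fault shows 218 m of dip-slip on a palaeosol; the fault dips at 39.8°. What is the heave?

167 m

heave = dip-slip × cos(dip) = 218 m × cos(39.8°) = 167 m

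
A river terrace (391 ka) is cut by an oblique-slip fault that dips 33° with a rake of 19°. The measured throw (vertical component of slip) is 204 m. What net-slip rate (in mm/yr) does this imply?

dip-slip = throw / sin(dip) = 204 / sin(33°) = 374.6 m
net slip = dip-slip / sin(rake) = 374.6 / sin(19°) = 1150 m
rate = 1150 m / 391 ka = 0.00294 m/yr = 2.94 mm/yr

2.94 mm/yr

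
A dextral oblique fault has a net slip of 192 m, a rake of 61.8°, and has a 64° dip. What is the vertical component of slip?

152 m

dip-slip = net slip × sin(rake) = 192 m × sin(61.8°) = 169.2 m
throw = dip-slip × sin(dip) = 169.2 × sin(64°) = 152 m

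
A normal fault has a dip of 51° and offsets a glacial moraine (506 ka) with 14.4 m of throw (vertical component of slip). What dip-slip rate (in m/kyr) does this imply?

0.0366 m/kyr

dip-slip = throw / sin(dip) = 14.4 m / sin(51°) = 18.53 m
rate = 18.53 m / 506 ka = 0.0000366 m/yr = 0.0366 m/kyr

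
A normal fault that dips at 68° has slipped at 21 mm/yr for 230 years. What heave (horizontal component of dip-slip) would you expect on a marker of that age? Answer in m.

1.81 m

dip-slip = rate × time = 21 mm/yr × 230 years = 4.830 m
heave = dip-slip × cos(dip) = 4.830 × cos(68°) = 1.81 m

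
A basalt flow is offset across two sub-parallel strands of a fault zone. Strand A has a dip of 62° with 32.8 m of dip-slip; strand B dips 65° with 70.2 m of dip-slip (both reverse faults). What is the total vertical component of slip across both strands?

92.6 m

throw_A = 32.8 × sin(62°) = 28.96 m
throw_B = 70.2 × sin(65°) = 63.62 m
total = 28.96 + 63.62 = 92.6 m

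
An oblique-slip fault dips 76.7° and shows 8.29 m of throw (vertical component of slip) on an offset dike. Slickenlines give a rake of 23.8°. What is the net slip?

21.1 m

dip-slip = throw / sin(dip) = 8.29 / sin(76.7°) = 8.518 m
net slip = dip-slip / sin(rake) = 8.518 / sin(23.8°) = 21.1 m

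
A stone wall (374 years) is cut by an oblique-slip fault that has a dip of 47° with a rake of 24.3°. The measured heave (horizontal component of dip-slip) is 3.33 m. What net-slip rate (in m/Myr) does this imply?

31700 m/Myr

dip-slip = heave / cos(dip) = 3.33 / cos(47°) = 4.883 m
net slip = dip-slip / sin(rake) = 4.883 / sin(24.3°) = 11.87 m
rate = 11.87 m / 374 years = 0.0317 m/yr = 31700 m/Myr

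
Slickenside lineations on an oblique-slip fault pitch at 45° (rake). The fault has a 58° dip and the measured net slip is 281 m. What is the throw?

dip-slip = net slip × sin(rake) = 281 m × sin(45°) = 198.7 m
throw = dip-slip × sin(dip) = 198.7 × sin(58°) = 169 m

169 m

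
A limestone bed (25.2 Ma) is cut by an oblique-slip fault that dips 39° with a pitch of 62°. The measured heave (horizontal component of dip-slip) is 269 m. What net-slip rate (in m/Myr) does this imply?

dip-slip = heave / cos(dip) = 269 / cos(39°) = 346.1 m
net slip = dip-slip / sin(rake) = 346.1 / sin(62°) = 392 m
rate = 392 m / 25.2 Ma = 0.0000156 m/yr = 15.6 m/Myr

15.6 m/Myr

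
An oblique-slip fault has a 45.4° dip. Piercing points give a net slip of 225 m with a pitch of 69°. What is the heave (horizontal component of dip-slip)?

dip-slip = net slip × sin(rake) = 225 m × sin(69°) = 210.1 m
heave = dip-slip × cos(dip) = 210.1 × cos(45.4°) = 147 m

147 m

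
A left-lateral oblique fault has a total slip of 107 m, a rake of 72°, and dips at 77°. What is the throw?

dip-slip = net slip × sin(rake) = 107 m × sin(72°) = 101.8 m
throw = dip-slip × sin(dip) = 101.8 × sin(77°) = 99.2 m

99.2 m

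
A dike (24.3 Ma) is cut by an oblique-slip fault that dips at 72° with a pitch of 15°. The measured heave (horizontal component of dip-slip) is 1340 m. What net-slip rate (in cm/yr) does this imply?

0.0689 cm/yr

dip-slip = heave / cos(dip) = 1340 / cos(72°) = 4336 m
net slip = dip-slip / sin(rake) = 4336 / sin(15°) = 16750 m
rate = 16750 m / 24.3 Ma = 0.000689 m/yr = 0.0689 cm/yr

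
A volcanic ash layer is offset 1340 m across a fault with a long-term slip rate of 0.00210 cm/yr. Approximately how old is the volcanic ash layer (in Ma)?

63.8 Ma

age = offset / rate = 1340 m / (0.00210 cm/yr) = 6.38e+07 yr = 63.8 Ma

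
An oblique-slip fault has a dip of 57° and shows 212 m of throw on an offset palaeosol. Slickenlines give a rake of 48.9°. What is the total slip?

335 m

dip-slip = throw / sin(dip) = 212 / sin(57°) = 252.8 m
net slip = dip-slip / sin(rake) = 252.8 / sin(48.9°) = 335 m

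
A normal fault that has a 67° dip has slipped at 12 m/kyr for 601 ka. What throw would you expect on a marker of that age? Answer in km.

dip-slip = rate × time = 12 m/kyr × 601 ka = 7212 m
throw = dip-slip × sin(dip) = 7212 × sin(67°) = 6640 m = 6.64 km

6.64 km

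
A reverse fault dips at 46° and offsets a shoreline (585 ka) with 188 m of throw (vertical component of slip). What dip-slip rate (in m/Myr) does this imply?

dip-slip = throw / sin(dip) = 188 m / sin(46°) = 261.4 m
rate = 261.4 m / 585 ka = 0.000447 m/yr = 447 m/Myr

447 m/Myr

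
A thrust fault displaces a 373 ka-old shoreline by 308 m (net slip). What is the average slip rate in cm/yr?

0.0826 cm/yr

rate = 308 m / 373 ka = 0.000826 m/yr = 0.0826 cm/yr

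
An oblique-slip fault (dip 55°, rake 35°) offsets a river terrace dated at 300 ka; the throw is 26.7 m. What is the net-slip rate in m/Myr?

189 m/Myr

dip-slip = throw / sin(dip) = 26.7 / sin(55°) = 32.59 m
net slip = dip-slip / sin(rake) = 32.59 / sin(35°) = 56.83 m
rate = 56.83 m / 300 ka = 0.000189 m/yr = 189 m/Myr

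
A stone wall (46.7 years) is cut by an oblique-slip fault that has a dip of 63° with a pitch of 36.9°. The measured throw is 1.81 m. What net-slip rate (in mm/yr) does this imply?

72.4 mm/yr

dip-slip = throw / sin(dip) = 1.81 / sin(63°) = 2.031 m
net slip = dip-slip / sin(rake) = 2.031 / sin(36.9°) = 3.383 m
rate = 3.383 m / 46.7 years = 0.0724 m/yr = 72.4 mm/yr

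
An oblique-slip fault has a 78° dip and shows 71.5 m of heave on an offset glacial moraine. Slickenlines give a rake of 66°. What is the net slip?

376 m

dip-slip = heave / cos(dip) = 71.5 / cos(78°) = 343.9 m
net slip = dip-slip / sin(rake) = 343.9 / sin(66°) = 376 m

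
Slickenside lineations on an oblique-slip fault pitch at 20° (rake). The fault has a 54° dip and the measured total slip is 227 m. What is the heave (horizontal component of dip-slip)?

45.6 m

dip-slip = net slip × sin(rake) = 227 m × sin(20°) = 77.64 m
heave = dip-slip × cos(dip) = 77.64 × cos(54°) = 45.6 m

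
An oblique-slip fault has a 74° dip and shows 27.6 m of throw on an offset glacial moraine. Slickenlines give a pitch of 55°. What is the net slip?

35.1 m

dip-slip = throw / sin(dip) = 27.6 / sin(74°) = 28.71 m
net slip = dip-slip / sin(rake) = 28.71 / sin(55°) = 35.1 m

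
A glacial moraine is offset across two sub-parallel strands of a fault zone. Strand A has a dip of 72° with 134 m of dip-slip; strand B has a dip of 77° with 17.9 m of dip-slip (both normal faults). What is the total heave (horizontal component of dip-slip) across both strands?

45.4 m

heave_A = 134 × cos(72°) = 41.41 m
heave_B = 17.9 × cos(77°) = 4.027 m
total = 41.41 + 4.027 = 45.4 m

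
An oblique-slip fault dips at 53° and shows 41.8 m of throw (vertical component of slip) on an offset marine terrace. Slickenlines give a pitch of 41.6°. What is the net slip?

78.8 m

dip-slip = throw / sin(dip) = 41.8 / sin(53°) = 52.34 m
net slip = dip-slip / sin(rake) = 52.34 / sin(41.6°) = 78.8 m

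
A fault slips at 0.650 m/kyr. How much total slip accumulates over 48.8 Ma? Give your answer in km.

slip = rate × time = 0.650 m/kyr × 48.8 Ma = 31700 m = 31.7 km

31.7 km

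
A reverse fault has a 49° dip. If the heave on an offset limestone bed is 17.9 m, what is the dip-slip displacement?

dip-slip = heave / cos(dip) = 17.9 / cos(49°) = 27.3 m

27.3 m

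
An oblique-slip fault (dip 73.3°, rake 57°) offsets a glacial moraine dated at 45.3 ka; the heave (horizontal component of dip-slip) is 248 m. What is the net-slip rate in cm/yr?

2.27 cm/yr

dip-slip = heave / cos(dip) = 248 / cos(73.3°) = 863 m
net slip = dip-slip / sin(rake) = 863 / sin(57°) = 1029 m
rate = 1029 m / 45.3 ka = 0.0227 m/yr = 2.27 cm/yr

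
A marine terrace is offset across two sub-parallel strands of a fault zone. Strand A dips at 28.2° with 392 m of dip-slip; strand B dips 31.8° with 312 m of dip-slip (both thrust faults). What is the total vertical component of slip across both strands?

350 m

throw_A = 392 × sin(28.2°) = 185.2 m
throw_B = 312 × sin(31.8°) = 164.4 m
total = 185.2 + 164.4 = 350 m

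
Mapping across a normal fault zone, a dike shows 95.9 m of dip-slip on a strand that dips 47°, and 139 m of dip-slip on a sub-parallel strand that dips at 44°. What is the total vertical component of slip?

167 m

throw_A = 95.9 × sin(47°) = 70.14 m
throw_B = 139 × sin(44°) = 96.56 m
total = 70.14 + 96.56 = 167 m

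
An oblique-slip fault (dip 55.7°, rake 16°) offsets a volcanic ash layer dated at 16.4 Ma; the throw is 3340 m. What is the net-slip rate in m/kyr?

0.894 m/kyr

dip-slip = throw / sin(dip) = 3340 / sin(55.7°) = 4043 m
net slip = dip-slip / sin(rake) = 4043 / sin(16°) = 14670 m
rate = 14670 m / 16.4 Ma = 0.000894 m/yr = 0.894 m/kyr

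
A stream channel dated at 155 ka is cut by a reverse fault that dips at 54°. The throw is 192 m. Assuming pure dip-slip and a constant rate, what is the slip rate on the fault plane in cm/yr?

0.153 cm/yr

dip-slip = throw / sin(dip) = 192 m / sin(54°) = 237.3 m
rate = 237.3 m / 155 ka = 0.00153 m/yr = 0.153 cm/yr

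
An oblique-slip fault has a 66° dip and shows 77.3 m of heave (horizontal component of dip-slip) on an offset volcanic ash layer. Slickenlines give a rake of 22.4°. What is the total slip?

dip-slip = heave / cos(dip) = 77.3 / cos(66°) = 190 m
net slip = dip-slip / sin(rake) = 190 / sin(22.4°) = 499 m

499 m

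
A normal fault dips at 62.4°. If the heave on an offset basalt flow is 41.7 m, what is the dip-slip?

dip-slip = heave / cos(dip) = 41.7 / cos(62.4°) = 90 m

90 m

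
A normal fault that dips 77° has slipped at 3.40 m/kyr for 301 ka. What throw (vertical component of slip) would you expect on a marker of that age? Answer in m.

dip-slip = rate × time = 3.40 m/kyr × 301 ka = 1023 m
throw = dip-slip × sin(dip) = 1023 × sin(77°) = 997 m

997 m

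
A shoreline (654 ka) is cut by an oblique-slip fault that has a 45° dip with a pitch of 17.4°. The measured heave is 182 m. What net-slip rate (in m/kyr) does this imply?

dip-slip = heave / cos(dip) = 182 / cos(45°) = 257.4 m
net slip = dip-slip / sin(rake) = 257.4 / sin(17.4°) = 860.7 m
rate = 860.7 m / 654 ka = 0.00132 m/yr = 1.32 m/kyr

1.32 m/kyr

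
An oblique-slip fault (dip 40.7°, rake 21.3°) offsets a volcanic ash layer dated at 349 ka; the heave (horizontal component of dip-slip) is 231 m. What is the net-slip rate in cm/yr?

0.240 cm/yr

dip-slip = heave / cos(dip) = 231 / cos(40.7°) = 304.7 m
net slip = dip-slip / sin(rake) = 304.7 / sin(21.3°) = 838.8 m
rate = 838.8 m / 349 ka = 0.00240 m/yr = 0.240 cm/yr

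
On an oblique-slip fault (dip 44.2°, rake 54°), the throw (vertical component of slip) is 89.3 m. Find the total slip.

dip-slip = throw / sin(dip) = 89.3 / sin(44.2°) = 128.1 m
net slip = dip-slip / sin(rake) = 128.1 / sin(54°) = 158 m

158 m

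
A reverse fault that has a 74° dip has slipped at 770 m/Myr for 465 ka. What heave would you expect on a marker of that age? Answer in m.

98.7 m

dip-slip = rate × time = 770 m/Myr × 465 ka = 358 m
heave = dip-slip × cos(dip) = 358 × cos(74°) = 98.7 m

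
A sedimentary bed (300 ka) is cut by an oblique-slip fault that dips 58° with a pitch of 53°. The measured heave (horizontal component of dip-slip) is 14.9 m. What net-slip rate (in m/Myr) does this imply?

117 m/Myr

dip-slip = heave / cos(dip) = 14.9 / cos(58°) = 28.12 m
net slip = dip-slip / sin(rake) = 28.12 / sin(53°) = 35.21 m
rate = 35.21 m / 300 ka = 0.000117 m/yr = 117 m/Myr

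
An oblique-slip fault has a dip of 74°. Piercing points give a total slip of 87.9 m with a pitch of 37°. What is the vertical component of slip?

dip-slip = net slip × sin(rake) = 87.9 m × sin(37°) = 52.90 m
throw = dip-slip × sin(dip) = 52.90 × sin(74°) = 50.9 m

50.9 m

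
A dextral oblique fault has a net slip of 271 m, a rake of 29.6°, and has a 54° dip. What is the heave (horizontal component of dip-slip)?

dip-slip = net slip × sin(rake) = 271 m × sin(29.6°) = 133.9 m
heave = dip-slip × cos(dip) = 133.9 × cos(54°) = 78.7 m

78.7 m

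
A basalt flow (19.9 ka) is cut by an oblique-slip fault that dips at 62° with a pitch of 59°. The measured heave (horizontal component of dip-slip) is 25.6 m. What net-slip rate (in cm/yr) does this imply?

0.320 cm/yr

dip-slip = heave / cos(dip) = 25.6 / cos(62°) = 54.53 m
net slip = dip-slip / sin(rake) = 54.53 / sin(59°) = 63.62 m
rate = 63.62 m / 19.9 ka = 0.00320 m/yr = 0.320 cm/yr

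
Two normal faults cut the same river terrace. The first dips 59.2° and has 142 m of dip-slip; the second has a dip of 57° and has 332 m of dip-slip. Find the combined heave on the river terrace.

254 m

heave_A = 142 × cos(59.2°) = 72.71 m
heave_B = 332 × cos(57°) = 180.8 m
total = 72.71 + 180.8 = 254 m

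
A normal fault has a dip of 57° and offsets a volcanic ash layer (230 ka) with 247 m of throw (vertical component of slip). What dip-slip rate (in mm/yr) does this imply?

1.28 mm/yr

dip-slip = throw / sin(dip) = 247 m / sin(57°) = 294.5 m
rate = 294.5 m / 230 ka = 0.00128 m/yr = 1.28 mm/yr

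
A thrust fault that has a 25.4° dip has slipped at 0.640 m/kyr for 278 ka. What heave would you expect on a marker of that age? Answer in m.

dip-slip = rate × time = 0.640 m/kyr × 278 ka = 177.9 m
heave = dip-slip × cos(dip) = 177.9 × cos(25.4°) = 161 m

161 m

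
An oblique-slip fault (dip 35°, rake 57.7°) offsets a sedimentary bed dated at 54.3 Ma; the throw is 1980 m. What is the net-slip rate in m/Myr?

75.2 m/Myr

dip-slip = throw / sin(dip) = 1980 / sin(35°) = 3452 m
net slip = dip-slip / sin(rake) = 3452 / sin(57.7°) = 4084 m
rate = 4084 m / 54.3 Ma = 0.0000752 m/yr = 75.2 m/Myr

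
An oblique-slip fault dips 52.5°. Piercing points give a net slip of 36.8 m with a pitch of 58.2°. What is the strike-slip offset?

19.4 m

strike-slip = net slip × cos(rake) = 36.8 m × cos(58.2°) = 19.4 m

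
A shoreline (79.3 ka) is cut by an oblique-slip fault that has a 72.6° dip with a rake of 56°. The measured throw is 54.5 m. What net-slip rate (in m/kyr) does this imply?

dip-slip = throw / sin(dip) = 54.5 / sin(72.6°) = 57.11 m
net slip = dip-slip / sin(rake) = 57.11 / sin(56°) = 68.89 m
rate = 68.89 m / 79.3 ka = 0.000869 m/yr = 0.869 m/kyr

0.869 m/kyr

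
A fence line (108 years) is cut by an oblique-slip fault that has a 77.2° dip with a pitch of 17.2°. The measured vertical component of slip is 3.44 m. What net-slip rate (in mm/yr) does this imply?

110 mm/yr

dip-slip = throw / sin(dip) = 3.44 / sin(77.2°) = 3.528 m
net slip = dip-slip / sin(rake) = 3.528 / sin(17.2°) = 11.93 m
rate = 11.93 m / 108 years = 0.110 m/yr = 110 mm/yr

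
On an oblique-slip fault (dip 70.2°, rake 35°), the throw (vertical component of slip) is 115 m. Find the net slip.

213 m

dip-slip = throw / sin(dip) = 115 / sin(70.2°) = 122.2 m
net slip = dip-slip / sin(rake) = 122.2 / sin(35°) = 213 m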